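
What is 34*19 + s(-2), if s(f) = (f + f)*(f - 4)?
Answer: 670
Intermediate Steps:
s(f) = 2*f*(-4 + f) (s(f) = (2*f)*(-4 + f) = 2*f*(-4 + f))
34*19 + s(-2) = 34*19 + 2*(-2)*(-4 - 2) = 646 + 2*(-2)*(-6) = 646 + 24 = 670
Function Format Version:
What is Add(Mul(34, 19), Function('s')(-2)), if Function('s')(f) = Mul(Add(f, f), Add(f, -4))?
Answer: 670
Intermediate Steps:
Function('s')(f) = Mul(2, f, Add(-4, f)) (Function('s')(f) = Mul(Mul(2, f), Add(-4, f)) = Mul(2, f, Add(-4, f)))
Add(Mul(34, 19), Function('s')(-2)) = Add(Mul(34, 19), Mul(2, -2, Add(-4, -2))) = Add(646, Mul(2, -2, -6)) = Add(646, 24) = 670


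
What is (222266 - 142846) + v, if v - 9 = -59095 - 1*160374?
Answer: -140040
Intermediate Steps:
v = -219460 (v = 9 + (-59095 - 1*160374) = 9 + (-59095 - 160374) = 9 - 219469 = -219460)
(222266 - 142846) + v = (222266 - 142846) - 219460 = 79420 - 219460 = -140040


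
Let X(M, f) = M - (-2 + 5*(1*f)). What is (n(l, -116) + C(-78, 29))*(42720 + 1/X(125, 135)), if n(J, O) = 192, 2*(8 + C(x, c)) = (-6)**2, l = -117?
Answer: 2364466459/274 ≈ 8.6294e+6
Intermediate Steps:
C(x, c) = 10 (C(x, c) = -8 + (1/2)*(-6)**2 = -8 + (1/2)*36 = -8 + 18 = 10)
X(M, f) = 2 + M - 5*f (X(M, f) = M - (-2 + 5*f) = M + (2 - 5*f) = 2 + M - 5*f)
(n(l, -116) + C(-78, 29))*(42720 + 1/X(125, 135)) = (192 + 10)*(42720 + 1/(2 + 125 - 5*135)) = 202*(42720 + 1/(2 + 125 - 675)) = 202*(42720 + 1/(-548)) = 202*(42720 - 1/548) = 202*(23410559/548) = 2364466459/274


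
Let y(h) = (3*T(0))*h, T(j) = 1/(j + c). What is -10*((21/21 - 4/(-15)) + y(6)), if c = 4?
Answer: -173/3 ≈ -57.667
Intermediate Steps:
T(j) = 1/(4 + j) (T(j) = 1/(j + 4) = 1/(4 + j))
y(h) = 3*h/4 (y(h) = (3/(4 + 0))*h = (3/4)*h = (3*(¼))*h = 3*h/4)
-10*((21/21 - 4/(-15)) + y(6)) = -10*((21/21 - 4/(-15)) + (¾)*6) = -10*((21*(1/21) - 4*(-1/15)) + 9/2) = -10*((1 + 4/15) + 9/2) = -10*(19/15 + 9/2) = -10*173/30 = -173/3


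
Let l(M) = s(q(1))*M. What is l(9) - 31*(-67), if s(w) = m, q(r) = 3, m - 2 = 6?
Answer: 2149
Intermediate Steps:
m = 8 (m = 2 + 6 = 8)
s(w) = 8
l(M) = 8*M
l(9) - 31*(-67) = 8*9 - 31*(-67) = 72 + 2077 = 2149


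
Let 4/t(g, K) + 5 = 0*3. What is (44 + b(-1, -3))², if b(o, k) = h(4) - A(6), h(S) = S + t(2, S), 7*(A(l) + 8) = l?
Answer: 3617604/1225 ≈ 2953.1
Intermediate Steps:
A(l) = -8 + l/7
t(g, K) = -⅘ (t(g, K) = 4/(-5 + 0*3) = 4/(-5 + 0) = 4/(-5) = 4*(-⅕) = -⅘)
h(S) = -⅘ + S (h(S) = S - ⅘ = -⅘ + S)
b(o, k) = 362/35 (b(o, k) = (-⅘ + 4) - (-8 + (⅐)*6) = 16/5 - (-8 + 6/7) = 16/5 - 1*(-50/7) = 16/5 + 50/7 = 362/35)
(44 + b(-1, -3))² = (44 + 362/35)² = (1902/35)² = 3617604/1225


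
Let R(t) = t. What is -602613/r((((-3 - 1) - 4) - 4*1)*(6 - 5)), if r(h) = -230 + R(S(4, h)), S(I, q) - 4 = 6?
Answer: 54783/20 ≈ 2739.1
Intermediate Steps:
S(I, q) = 10 (S(I, q) = 4 + 6 = 10)
r(h) = -220 (r(h) = -230 + 10 = -220)
-602613/r((((-3 - 1) - 4) - 4*1)*(6 - 5)) = -602613/(-220) = -602613*(-1/220) = 54783/20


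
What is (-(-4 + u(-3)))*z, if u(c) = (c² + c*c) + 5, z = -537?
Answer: 10203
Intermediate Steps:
u(c) = 5 + 2*c² (u(c) = (c² + c²) + 5 = 2*c² + 5 = 5 + 2*c²)
(-(-4 + u(-3)))*z = -(-4 + (5 + 2*(-3)²))*(-537) = -(-4 + (5 + 2*9))*(-537) = -(-4 + (5 + 18))*(-537) = -(-4 + 23)*(-537) = -1*19*(-537) = -19*(-537) = 10203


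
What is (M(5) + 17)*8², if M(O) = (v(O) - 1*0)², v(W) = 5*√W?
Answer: 9088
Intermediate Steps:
M(O) = 25*O (M(O) = (5*√O - 1*0)² = (5*√O + 0)² = (5*√O)² = 25*O)
(M(5) + 17)*8² = (25*5 + 17)*8² = (125 + 17)*64 = 142*64 = 9088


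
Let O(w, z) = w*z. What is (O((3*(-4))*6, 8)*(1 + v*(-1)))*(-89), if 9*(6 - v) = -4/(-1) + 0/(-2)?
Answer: -233536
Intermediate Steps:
v = 50/9 (v = 6 - (-4/(-1) + 0/(-2))/9 = 6 - (-4*(-1) + 0*(-1/2))/9 = 6 - (4 + 0)/9 = 6 - 1/9*4 = 6 - 4/9 = 50/9 ≈ 5.5556)
(O((3*(-4))*6, 8)*(1 + v*(-1)))*(-89) = ((((3*(-4))*6)*8)*(1 + (50/9)*(-1)))*(-89) = ((-12*6*8)*(1 - 50/9))*(-89) = (-72*8*(-41/9))*(-89) = -576*(-41/9)*(-89) = 2624*(-89) = -233536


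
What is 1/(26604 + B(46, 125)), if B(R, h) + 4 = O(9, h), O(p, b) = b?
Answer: 1/26725 ≈ 3.7418e-5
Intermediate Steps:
B(R, h) = -4 + h
1/(26604 + B(46, 125)) = 1/(26604 + (-4 + 125)) = 1/(26604 + 121) = 1/26725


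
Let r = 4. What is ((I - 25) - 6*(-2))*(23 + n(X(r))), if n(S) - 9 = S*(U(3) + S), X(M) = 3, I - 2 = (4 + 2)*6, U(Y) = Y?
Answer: 1250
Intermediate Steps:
I = 38 (I = 2 + (4 + 2)*6 = 2 + 6*6 = 2 + 36 = 38)
n(S) = 9 + S*(3 + S)
((I - 25) - 6*(-2))*(23 + n(X(r))) = ((38 - 25) - 6*(-2))*(23 + (9 + 3**2 + 3*3)) = (13 + 12)*(23 + (9 + 9 + 9)) = 25*(23 + 27) = 25*50 = 1250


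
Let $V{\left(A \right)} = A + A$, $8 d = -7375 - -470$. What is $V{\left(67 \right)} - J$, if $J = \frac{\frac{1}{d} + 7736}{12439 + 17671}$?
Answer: $\frac{13903231314}{103954775} \approx 133.74$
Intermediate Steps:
$d = - \frac{6905}{8}$ ($d = \frac{-7375 - -470}{8} = \frac{-7375 + 470}{8} = \frac{1}{8} \left(-6905\right) = - \frac{6905}{8} \approx -863.13$)
$V{\left(A \right)} = 2 A$
$J = \frac{26708536}{103954775}$ ($J = \frac{\frac{1}{- \frac{6905}{8}} + 7736}{12439 + 17671} = \frac{- \frac{8}{6905} + 7736}{30110} = \frac{53417072}{6905} \cdot \frac{1}{30110} = \frac{26708536}{103954775} \approx 0.25692$)
$V{\left(67 \right)} - J = 2 \cdot 67 - \frac{26708536}{103954775} = 134 - \frac{26708536}{103954775} = \frac{13903231314}{103954775}$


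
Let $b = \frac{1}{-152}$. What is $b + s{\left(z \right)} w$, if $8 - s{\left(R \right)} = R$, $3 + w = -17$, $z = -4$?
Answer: $- \frac{36481}{152} \approx -240.01$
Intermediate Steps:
$b = - \frac{1}{152} \approx -0.0065789$
$w = -20$ ($w = -3 - 17 = -20$)
$s{\left(R \right)} = 8 - R$
$b + s{\left(z \right)} w = - \frac{1}{152} + \left(8 - -4\right) \left(-20\right) = - \frac{1}{152} + \left(8 + 4\right) \left(-20\right) = - \frac{1}{152} + 12 \left(-20\right) = - \frac{1}{152} - 240 = - \frac{36481}{152}$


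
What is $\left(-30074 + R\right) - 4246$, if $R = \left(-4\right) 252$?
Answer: $-35328$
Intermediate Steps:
$R = -1008$
$\left(-30074 + R\right) - 4246 = \left(-30074 - 1008\right) - 4246 = -31082 - 4246 = -35328$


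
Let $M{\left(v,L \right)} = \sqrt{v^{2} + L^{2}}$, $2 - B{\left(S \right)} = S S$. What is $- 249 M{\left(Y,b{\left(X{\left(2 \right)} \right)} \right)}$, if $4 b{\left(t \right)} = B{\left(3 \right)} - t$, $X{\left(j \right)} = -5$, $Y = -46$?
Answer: $- \frac{249 \sqrt{8465}}{2} \approx -11455.0$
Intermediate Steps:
$B{\left(S \right)} = 2 - S^{2}$ ($B{\left(S \right)} = 2 - S S = 2 - S^{2}$)
$b{\left(t \right)} = - \frac{7}{4} - \frac{t}{4}$ ($b{\left(t \right)} = \frac{\left(2 - 3^{2}\right) - t}{4} = \frac{\left(2 - 9\right) - t}{4} = \frac{-7 - t}{4} = - \frac{7}{4} - \frac{t}{4}$)
$M{\left(v,L \right)} = \sqrt{L^{2} + v^{2}}$
$- 249 M{\left(Y,b{\left(X{\left(2 \right)} \right)} \right)} = - 249 \sqrt{\left(- \frac{7}{4} - - \frac{5}{4}\right)^{2} + \left(-46\right)^{2}} = - 249 \sqrt{\left(- \frac{7}{4} + \frac{5}{4}\right)^{2} + 2116} = - 249 \sqrt{\left(- \frac{1}{2}\right)^{2} + 2116} = - 249 \sqrt{\frac{1}{4} + 2116} = - 249 \sqrt{\frac{8465}{4}} = - 249 \frac{\sqrt{8465}}{2} = - \frac{249 \sqrt{8465}}{2}$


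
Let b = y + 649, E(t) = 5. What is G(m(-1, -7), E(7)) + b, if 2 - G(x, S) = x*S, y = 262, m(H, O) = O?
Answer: 948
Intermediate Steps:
G(x, S) = 2 - S*x (G(x, S) = 2 - x*S = 2 - S*x)
b = 911 (b = 262 + 649 = 911)
G(m(-1, -7), E(7)) + b = (2 - 1*5*(-7)) + 911 = (2 + 35) + 911 = 37 + 911 = 948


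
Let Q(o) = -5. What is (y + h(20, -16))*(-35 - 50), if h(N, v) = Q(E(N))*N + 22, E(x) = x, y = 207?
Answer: -10965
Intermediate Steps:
h(N, v) = 22 - 5*N (h(N, v) = -5*N + 22 = 22 - 5*N)
(y + h(20, -16))*(-35 - 50) = (207 + (22 - 5*20))*(-35 - 50) = (207 + (22 - 100))*(-85) = (207 - 78)*(-85) = 129*(-85) = -10965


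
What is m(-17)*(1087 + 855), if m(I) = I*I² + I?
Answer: -9574060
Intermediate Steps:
m(I) = I + I³ (m(I) = I³ + I = I + I³)
m(-17)*(1087 + 855) = (-17 + (-17)³)*(1087 + 855) = (-17 - 4913)*1942 = -4930*1942 = -9574060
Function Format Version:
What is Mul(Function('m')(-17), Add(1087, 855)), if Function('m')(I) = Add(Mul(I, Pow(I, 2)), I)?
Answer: -9574060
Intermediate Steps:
Function('m')(I) = Add(I, Pow(I, 3)) (Function('m')(I) = Add(Pow(I, 3), I) = Add(I, Pow(I, 3)))
Mul(Function('m')(-17), Add(1087, 855)) = Mul(Add(-17, Pow(-17, 3)), Add(1087, 855)) = Mul(Add(-17, -4913), 1942) = Mul(-4930, 1942) = -9574060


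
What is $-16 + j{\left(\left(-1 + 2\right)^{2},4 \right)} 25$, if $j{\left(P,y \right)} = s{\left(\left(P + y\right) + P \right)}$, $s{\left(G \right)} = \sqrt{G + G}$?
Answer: $-16 + 50 \sqrt{3} \approx 70.603$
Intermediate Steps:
$s{\left(G \right)} = \sqrt{2} \sqrt{G}$ ($s{\left(G \right)} = \sqrt{2 G} = \sqrt{2} \sqrt{G}$)
$j{\left(P,y \right)} = \sqrt{2} \sqrt{y + 2 P}$ ($j{\left(P,y \right)} = \sqrt{2} \sqrt{\left(P + y\right) + P} = \sqrt{2} \sqrt{y + 2 P}$)
$-16 + j{\left(\left(-1 + 2\right)^{2},4 \right)} 25 = -16 + \sqrt{2 \cdot 4 + 4 \left(-1 + 2\right)^{2}} \cdot 25 = -16 + \sqrt{8 + 4 \cdot 1^{2}} \cdot 25 = -16 + \sqrt{8 + 4 \cdot 1} \cdot 25 = -16 + \sqrt{8 + 4} \cdot 25 = -16 + \sqrt{12} \cdot 25 = -16 + 2 \sqrt{3} \cdot 25 = -16 + 50 \sqrt{3}$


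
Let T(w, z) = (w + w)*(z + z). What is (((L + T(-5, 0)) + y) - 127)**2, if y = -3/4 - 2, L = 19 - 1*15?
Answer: 253009/16 ≈ 15813.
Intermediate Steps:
L = 4 (L = 19 - 15 = 4)
y = -11/4 (y = -3*1/4 - 2 = -3/4 - 2 = -11/4 ≈ -2.7500)
T(w, z) = 4*w*z (T(w, z) = (2*w)*(2*z) = 4*w*z)
(((L + T(-5, 0)) + y) - 127)**2 = (((4 + 4*(-5)*0) - 11/4) - 127)**2 = (((4 + 0) - 11/4) - 127)**2 = ((4 - 11/4) - 127)**2 = (5/4 - 127)**2 = (-503/4)**2 = 253009/16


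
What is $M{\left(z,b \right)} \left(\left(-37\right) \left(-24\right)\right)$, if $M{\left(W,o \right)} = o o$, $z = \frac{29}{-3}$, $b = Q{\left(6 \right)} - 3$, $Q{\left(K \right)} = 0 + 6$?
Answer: $7992$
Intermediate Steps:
$Q{\left(K \right)} = 6$
$b = 3$ ($b = 6 - 3 = 3$)
$z = - \frac{29}{3}$ ($z = 29 \left(- \frac{1}{3}\right) = - \frac{29}{3} \approx -9.6667$)
$M{\left(W,o \right)} = o^{2}$
$M{\left(z,b \right)} \left(\left(-37\right) \left(-24\right)\right) = 3^{2} \left(\left(-37\right) \left(-24\right)\right) = 9 \cdot 888 = 7992$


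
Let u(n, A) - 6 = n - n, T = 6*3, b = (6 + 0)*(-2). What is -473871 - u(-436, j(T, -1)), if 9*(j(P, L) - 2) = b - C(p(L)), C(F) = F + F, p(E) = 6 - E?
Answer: -473877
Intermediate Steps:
b = -12 (b = 6*(-2) = -12)
C(F) = 2*F
T = 18
j(P, L) = -2/3 + 2*L/9 (j(P, L) = 2 + (-12 - 2*(6 - L))/9 = 2 + (-12 - (12 - 2*L))/9 = 2 + (-12 + (-12 + 2*L))/9 = 2 + (-24 + 2*L)/9 = 2 + (-8/3 + 2*L/9) = -2/3 + 2*L/9)
u(n, A) = 6 (u(n, A) = 6 + (n - n) = 6 + 0 = 6)
-473871 - u(-436, j(T, -1)) = -473871 - 1*6 = -473871 - 6 = -473877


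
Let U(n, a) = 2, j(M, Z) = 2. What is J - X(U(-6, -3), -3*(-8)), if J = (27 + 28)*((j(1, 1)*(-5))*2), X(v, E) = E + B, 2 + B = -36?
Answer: -1086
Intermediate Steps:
B = -38 (B = -2 - 36 = -38)
X(v, E) = -38 + E (X(v, E) = E - 38 = -38 + E)
J = -1100 (J = (27 + 28)*((2*(-5))*2) = 55*(-10*2) = 55*(-20) = -1100)
J - X(U(-6, -3), -3*(-8)) = -1100 - (-38 - 3*(-8)) = -1100 - (-38 + 24) = -1100 - 1*(-14) = -1100 + 14 = -1086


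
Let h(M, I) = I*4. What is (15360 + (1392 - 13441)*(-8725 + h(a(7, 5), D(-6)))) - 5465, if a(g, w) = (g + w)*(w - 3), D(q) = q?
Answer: 105426596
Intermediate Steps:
a(g, w) = (-3 + w)*(g + w) (a(g, w) = (g + w)*(-3 + w) = (-3 + w)*(g + w))
h(M, I) = 4*I
(15360 + (1392 - 13441)*(-8725 + h(a(7, 5), D(-6)))) - 5465 = (15360 + (1392 - 13441)*(-8725 + 4*(-6))) - 5465 = (15360 - 12049*(-8725 - 24)) - 5465 = (15360 - 12049*(-8749)) - 5465 = (15360 + 105416701) - 5465 = 105432061 - 5465 = 105426596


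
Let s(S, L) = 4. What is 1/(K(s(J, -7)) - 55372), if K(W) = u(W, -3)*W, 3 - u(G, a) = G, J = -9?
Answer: -1/55376 ≈ -1.8058e-5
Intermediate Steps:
u(G, a) = 3 - G
K(W) = W*(3 - W) (K(W) = (3 - W)*W = W*(3 - W))
1/(K(s(J, -7)) - 55372) = 1/(4*(3 - 1*4) - 55372) = 1/(4*(3 - 4) - 55372) = 1/(4*(-1) - 55372) = 1/(-4 - 55372) = 1/(-55376) = -1/55376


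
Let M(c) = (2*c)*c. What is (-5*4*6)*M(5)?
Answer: -6000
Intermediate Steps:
M(c) = 2*c²
(-5*4*6)*M(5) = (-5*4*6)*(2*5²) = (-20*6)*(2*25) = -120*50 = -6000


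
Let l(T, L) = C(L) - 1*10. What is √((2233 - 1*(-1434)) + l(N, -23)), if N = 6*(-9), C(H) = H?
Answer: √3634 ≈ 60.283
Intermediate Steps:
N = -54
l(T, L) = -10 + L (l(T, L) = L - 1*10 = L - 10 = -10 + L)
√((2233 - 1*(-1434)) + l(N, -23)) = √((2233 - 1*(-1434)) + (-10 - 23)) = √((2233 + 1434) - 33) = √(3667 - 33) = √3634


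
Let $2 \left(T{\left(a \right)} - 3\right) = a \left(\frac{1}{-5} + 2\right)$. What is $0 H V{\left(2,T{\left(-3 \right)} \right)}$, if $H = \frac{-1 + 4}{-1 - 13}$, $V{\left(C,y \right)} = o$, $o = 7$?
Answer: $0$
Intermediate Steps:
$T{\left(a \right)} = 3 + \frac{9 a}{10}$ ($T{\left(a \right)} = 3 + \frac{a \left(\frac{1}{-5} + 2\right)}{2} = 3 + \frac{a \left(- \frac{1}{5} + 2\right)}{2} = 3 + \frac{a \frac{9}{5}}{2} = 3 + \frac{\frac{9}{5} a}{2} = 3 + \frac{9 a}{10}$)
$V{\left(C,y \right)} = 7$
$H = - \frac{3}{14}$ ($H = \frac{3}{-14} = 3 \left(- \frac{1}{14}\right) = - \frac{3}{14} \approx -0.21429$)
$0 H V{\left(2,T{\left(-3 \right)} \right)} = 0 \left(- \frac{3}{14}\right) 7 = 0 \cdot 7 = 0$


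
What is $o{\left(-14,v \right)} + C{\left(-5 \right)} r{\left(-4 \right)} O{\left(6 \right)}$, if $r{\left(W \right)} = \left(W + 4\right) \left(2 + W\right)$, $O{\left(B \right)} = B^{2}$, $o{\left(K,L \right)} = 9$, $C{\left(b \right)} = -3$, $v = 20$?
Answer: $9$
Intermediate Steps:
$r{\left(W \right)} = \left(2 + W\right) \left(4 + W\right)$ ($r{\left(W \right)} = \left(4 + W\right) \left(2 + W\right) = \left(2 + W\right) \left(4 + W\right)$)
$o{\left(-14,v \right)} + C{\left(-5 \right)} r{\left(-4 \right)} O{\left(6 \right)} = 9 + - 3 \left(8 + \left(-4\right)^{2} + 6 \left(-4\right)\right) 6^{2} = 9 + - 3 \left(8 + 16 - 24\right) 36 = 9 + \left(-3\right) 0 \cdot 36 = 9 + 0 \cdot 36 = 9 + 0 = 9$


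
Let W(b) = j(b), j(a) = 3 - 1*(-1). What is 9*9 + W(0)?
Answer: 85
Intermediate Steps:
j(a) = 4 (j(a) = 3 + 1 = 4)
W(b) = 4
9*9 + W(0) = 9*9 + 4 = 81 + 4 = 85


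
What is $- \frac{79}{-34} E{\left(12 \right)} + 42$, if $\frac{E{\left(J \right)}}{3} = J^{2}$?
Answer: $\frac{17778}{17} \approx 1045.8$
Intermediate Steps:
$E{\left(J \right)} = 3 J^{2}$
$- \frac{79}{-34} E{\left(12 \right)} + 42 = - \frac{79}{-34} \cdot 3 \cdot 12^{2} + 42 = \left(-79\right) \left(- \frac{1}{34}\right) 3 \cdot 144 + 42 = \frac{79}{34} \cdot 432 + 42 = \frac{17064}{17} + 42 = \frac{17778}{17}$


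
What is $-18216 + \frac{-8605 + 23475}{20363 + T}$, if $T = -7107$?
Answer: $- \frac{120728213}{6628} \approx -18215.0$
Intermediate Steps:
$-18216 + \frac{-8605 + 23475}{20363 + T} = -18216 + \frac{-8605 + 23475}{20363 - 7107} = -18216 + \frac{14870}{13256} = -18216 + 14870 \cdot \frac{1}{13256} = -18216 + \frac{7435}{6628} = - \frac{120728213}{6628}$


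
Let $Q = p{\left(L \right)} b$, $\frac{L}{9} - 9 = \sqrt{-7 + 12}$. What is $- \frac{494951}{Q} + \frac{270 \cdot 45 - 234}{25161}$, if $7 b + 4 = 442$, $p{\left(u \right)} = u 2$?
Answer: $- \frac{28793638387}{558372912} + \frac{3464657 \sqrt{5}}{599184} \approx -38.637$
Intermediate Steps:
$L = 81 + 9 \sqrt{5}$ ($L = 81 + 9 \sqrt{-7 + 12} = 81 + 9 \sqrt{5} \approx 101.12$)
$p{\left(u \right)} = 2 u$
$b = \frac{438}{7}$ ($b = - \frac{4}{7} + \frac{1}{7} \cdot 442 = - \frac{4}{7} + \frac{442}{7} = \frac{438}{7} \approx 62.571$)
$Q = \frac{70956}{7} + \frac{7884 \sqrt{5}}{7}$ ($Q = 2 \left(81 + 9 \sqrt{5}\right) \frac{438}{7} = \left(162 + 18 \sqrt{5}\right) \frac{438}{7} = \frac{70956}{7} + \frac{7884 \sqrt{5}}{7} \approx 12655.0$)
$- \frac{494951}{Q} + \frac{270 \cdot 45 - 234}{25161} = - \frac{494951}{\frac{70956}{7} + \frac{7884 \sqrt{5}}{7}} + \frac{270 \cdot 45 - 234}{25161} = - \frac{494951}{\frac{70956}{7} + \frac{7884 \sqrt{5}}{7}} + \left(12150 - 234\right) \frac{1}{25161} = - \frac{494951}{\frac{70956}{7} + \frac{7884 \sqrt{5}}{7}} + 11916 \cdot \frac{1}{25161} = - \frac{494951}{\frac{70956}{7} + \frac{7884 \sqrt{5}}{7}} + \frac{3972}{8387} = \frac{3972}{8387} - \frac{494951}{\frac{70956}{7} + \frac{7884 \sqrt{5}}{7}}$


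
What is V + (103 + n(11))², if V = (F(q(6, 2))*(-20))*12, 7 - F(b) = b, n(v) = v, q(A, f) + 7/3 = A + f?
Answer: 12676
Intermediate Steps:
q(A, f) = -7/3 + A + f (q(A, f) = -7/3 + (A + f) = -7/3 + A + f)
F(b) = 7 - b
V = -320 (V = ((7 - (-7/3 + 6 + 2))*(-20))*12 = ((7 - 1*17/3)*(-20))*12 = ((7 - 17/3)*(-20))*12 = ((4/3)*(-20))*12 = -80/3*12 = -320)
V + (103 + n(11))² = -320 + (103 + 11)² = -320 + 114² = -320 + 12996 = 12676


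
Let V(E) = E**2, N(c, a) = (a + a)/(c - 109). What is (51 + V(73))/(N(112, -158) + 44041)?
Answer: 16140/131807 ≈ 0.12245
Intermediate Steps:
N(c, a) = 2*a/(-109 + c) (N(c, a) = (2*a)/(-109 + c) = 2*a/(-109 + c))
(51 + V(73))/(N(112, -158) + 44041) = (51 + 73**2)/(2*(-158)/(-109 + 112) + 44041) = (51 + 5329)/(2*(-158)/3 + 44041) = 5380/(2*(-158)*(1/3) + 44041) = 5380/(-316/3 + 44041) = 5380/(131807/3) = 5380*(3/131807) = 16140/131807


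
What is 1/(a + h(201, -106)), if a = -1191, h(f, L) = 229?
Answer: -1/962 ≈ -0.0010395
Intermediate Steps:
1/(a + h(201, -106)) = 1/(-1191 + 229) = 1/(-962) = -1/962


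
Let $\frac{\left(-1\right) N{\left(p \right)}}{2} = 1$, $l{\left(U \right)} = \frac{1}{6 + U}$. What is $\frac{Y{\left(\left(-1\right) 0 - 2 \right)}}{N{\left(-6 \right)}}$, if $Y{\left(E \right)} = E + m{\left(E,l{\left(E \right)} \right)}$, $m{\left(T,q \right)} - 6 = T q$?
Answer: $- \frac{7}{4} \approx -1.75$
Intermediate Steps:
$N{\left(p \right)} = -2$ ($N{\left(p \right)} = \left(-2\right) 1 = -2$)
$m{\left(T,q \right)} = 6 + T q$
$Y{\left(E \right)} = 6 + E + \frac{E}{6 + E}$ ($Y{\left(E \right)} = E + \left(6 + \frac{E}{6 + E}\right) = 6 + E + \frac{E}{6 + E}$)
$\frac{Y{\left(\left(-1\right) 0 - 2 \right)}}{N{\left(-6 \right)}} = \frac{6 - 2 + \frac{\left(-1\right) 0 - 2}{6 - 2}}{-2} = - \frac{6 + \left(0 - 2\right) + \frac{0 - 2}{6 + \left(0 - 2\right)}}{2} = - \frac{6 - 2 - \frac{2}{6 - 2}}{2} = - \frac{6 - 2 - \frac{2}{4}}{2} = - \frac{6 - 2 - \frac{1}{2}}{2} = \left(- \frac{1}{2}\right) \frac{7}{2} = - \frac{7}{4}$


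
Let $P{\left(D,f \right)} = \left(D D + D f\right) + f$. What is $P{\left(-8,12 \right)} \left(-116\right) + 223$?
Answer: $2543$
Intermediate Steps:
$P{\left(D,f \right)} = f + D^{2} + D f$ ($P{\left(D,f \right)} = \left(D^{2} + D f\right) + f = f + D^{2} + D f$)
$P{\left(-8,12 \right)} \left(-116\right) + 223 = \left(12 + \left(-8\right)^{2} - 96\right) \left(-116\right) + 223 = \left(12 + 64 - 96\right) \left(-116\right) + 223 = \left(-20\right) \left(-116\right) + 223 = 2320 + 223 = 2543$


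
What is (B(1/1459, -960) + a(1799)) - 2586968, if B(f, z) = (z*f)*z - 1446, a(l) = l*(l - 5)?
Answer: 933210928/1459 ≈ 6.3962e+5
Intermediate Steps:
a(l) = l*(-5 + l)
B(f, z) = -1446 + f*z**2 (B(f, z) = (f*z)*z - 1446 = f*z**2 - 1446 = -1446 + f*z**2)
(B(1/1459, -960) + a(1799)) - 2586968 = ((-1446 + (-960)**2/1459) + 1799*(-5 + 1799)) - 2586968 = ((-1446 + (1/1459)*921600) + 1799*1794) - 2586968 = ((-1446 + 921600/1459) + 3227406) - 2586968 = (-1188114/1459 + 3227406) - 2586968 = 4707597240/1459 - 2586968 = 933210928/1459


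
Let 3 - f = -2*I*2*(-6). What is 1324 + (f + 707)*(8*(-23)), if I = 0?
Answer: -129316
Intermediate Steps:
f = 3 (f = 3 - (-0*2)*(-6) = 3 - (-2*0)*(-6) = 3 - 0*(-6) = 3 - 1*0 = 3 + 0 = 3)
1324 + (f + 707)*(8*(-23)) = 1324 + (3 + 707)*(8*(-23)) = 1324 + 710*(-184) = 1324 - 130640 = -129316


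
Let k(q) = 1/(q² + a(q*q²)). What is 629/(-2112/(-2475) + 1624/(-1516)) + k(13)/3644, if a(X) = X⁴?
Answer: -758961453201225112894403/262929794112942650200 ≈ -2886.6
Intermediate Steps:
k(q) = 1/(q² + q¹²) (k(q) = 1/(q² + (q*q²)⁴) = 1/(q² + (q³)⁴) = 1/(q² + q¹²))
629/(-2112/(-2475) + 1624/(-1516)) + k(13)/3644 = 629/(-2112/(-2475) + 1624/(-1516)) + 1/((13² + 13¹²)*3644) = 629/(-2112*(-1/2475) + 1624*(-1/1516)) + (1/3644)/(169 + 23298085122481) = 629/(64/75 - 406/379) + (1/3644)/23298085122650 = 629/(-6194/28425) + (1/23298085122650)*(1/3644) = 629*(-28425/6194) + 1/84898222186936600 = -17879325/6194 + 1/84898222186936600 = -758961453201225112894403/262929794112942650200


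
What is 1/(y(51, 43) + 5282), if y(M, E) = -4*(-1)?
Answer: 1/5286 ≈ 0.00018918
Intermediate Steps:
y(M, E) = 4
1/(y(51, 43) + 5282) = 1/(4 + 5282) = 1/5286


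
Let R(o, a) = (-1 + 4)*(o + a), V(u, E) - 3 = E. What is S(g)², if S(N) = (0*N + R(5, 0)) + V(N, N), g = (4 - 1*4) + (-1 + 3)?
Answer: 400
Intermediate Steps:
V(u, E) = 3 + E
R(o, a) = 3*a + 3*o (R(o, a) = 3*(a + o) = 3*a + 3*o)
g = 2 (g = (4 - 4) + 2 = 0 + 2 = 2)
S(N) = 18 + N (S(N) = (0*N + (3*0 + 3*5)) + (3 + N) = (0 + (0 + 15)) + (3 + N) = (0 + 15) + (3 + N) = 15 + (3 + N) = 18 + N)
S(g)² = (18 + 2)² = 20² = 400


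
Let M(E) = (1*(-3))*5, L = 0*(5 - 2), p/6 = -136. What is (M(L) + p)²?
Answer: 690561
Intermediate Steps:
p = -816 (p = 6*(-136) = -816)
L = 0 (L = 0*3 = 0)
M(E) = -15 (M(E) = -3*5 = -15)
(M(L) + p)² = (-15 - 816)² = (-831)² = 690561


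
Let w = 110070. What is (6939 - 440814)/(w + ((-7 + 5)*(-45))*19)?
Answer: -28925/7452 ≈ -3.8815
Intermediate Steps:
(6939 - 440814)/(w + ((-7 + 5)*(-45))*19) = (6939 - 440814)/(110070 + ((-7 + 5)*(-45))*19) = -433875/(110070 - 2*(-45)*19) = -433875/(110070 + 90*19) = -433875/(110070 + 1710) = -433875/111780 = -433875*1/111780 = -28925/7452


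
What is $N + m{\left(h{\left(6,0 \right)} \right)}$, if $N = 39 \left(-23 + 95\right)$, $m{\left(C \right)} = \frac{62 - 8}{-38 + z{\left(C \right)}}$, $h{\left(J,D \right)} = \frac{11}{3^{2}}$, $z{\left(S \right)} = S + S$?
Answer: $\frac{449037}{160} \approx 2806.5$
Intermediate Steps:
$z{\left(S \right)} = 2 S$
$h{\left(J,D \right)} = \frac{11}{9}$
$m{\left(C \right)} = \frac{54}{-38 + 2 C}$ ($m{\left(C \right)} = \frac{62 - 8}{-38 + 2 C} = \frac{54}{-38 + 2 C}$)
$N = 2808$ ($N = 39 \cdot 72 = 2808$)
$N + m{\left(h{\left(6,0 \right)} \right)} = 2808 + \frac{27}{-19 + \frac{11}{9}} = 2808 + \frac{27}{- \frac{160}{9}} = 2808 + 27 \left(- \frac{9}{160}\right) = 2808 - \frac{243}{160} = \frac{449037}{160}$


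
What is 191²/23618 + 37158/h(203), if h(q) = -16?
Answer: -219253487/94472 ≈ -2320.8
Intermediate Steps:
191²/23618 + 37158/h(203) = 191²/23618 + 37158/(-16) = 36481*(1/23618) + 37158*(-1/16) = 36481/23618 - 18579/8 = -219253487/94472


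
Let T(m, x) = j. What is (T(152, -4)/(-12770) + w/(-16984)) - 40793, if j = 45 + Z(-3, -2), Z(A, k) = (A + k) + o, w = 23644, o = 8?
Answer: -1105965036669/27110710 ≈ -40794.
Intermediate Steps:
Z(A, k) = 8 + A + k (Z(A, k) = (A + k) + 8 = 8 + A + k)
j = 48 (j = 45 + (8 - 3 - 2) = 45 + 3 = 48)
T(m, x) = 48
(T(152, -4)/(-12770) + w/(-16984)) - 40793 = (48/(-12770) + 23644/(-16984)) - 40793 = (48*(-1/12770) + 23644*(-1/16984)) - 40793 = (-24/6385 - 5911/4246) - 40793 = -37843639/27110710 - 40793 = -1105965036669/27110710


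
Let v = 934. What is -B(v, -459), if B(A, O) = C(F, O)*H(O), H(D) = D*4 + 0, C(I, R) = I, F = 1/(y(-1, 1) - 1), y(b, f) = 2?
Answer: 1836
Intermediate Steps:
F = 1 (F = 1/(2 - 1) = 1/1 = 1)
H(D) = 4*D (H(D) = 4*D + 0 = 4*D)
B(A, O) = 4*O (B(A, O) = 1*(4*O) = 4*O)
-B(v, -459) = -4*(-459) = -1*(-1836) = 1836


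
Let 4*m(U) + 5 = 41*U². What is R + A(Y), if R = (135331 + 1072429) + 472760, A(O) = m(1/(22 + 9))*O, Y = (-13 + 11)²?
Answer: 1614974956/961 ≈ 1.6805e+6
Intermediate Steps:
Y = 4 (Y = (-2)² = 4)
m(U) = -5/4 + 41*U²/4 (m(U) = -5/4 + (41*U²)/4 = -5/4 + 41*U²/4)
A(O) = -1191*O/961 (A(O) = (-5/4 + 41*(1/(22 + 9))²/4)*O = (-5/4 + 41*(1/31)²/4)*O = (-5/4 + (41/4)*(1/961))*O = (-5/4 + 41/3844)*O = -1191*O/961)
R = 1680520 (R = 1207760 + 472760 = 1680520)
R + A(Y) = 1680520 - 1191/961*4 = 1680520 - 4764/961 = 1614974956/961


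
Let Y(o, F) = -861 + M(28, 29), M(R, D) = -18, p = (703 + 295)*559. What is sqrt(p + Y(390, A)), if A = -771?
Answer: sqrt(557003) ≈ 746.33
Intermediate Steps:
p = 557882 (p = 998*559 = 557882)
Y(o, F) = -879 (Y(o, F) = -861 - 18 = -879)
sqrt(p + Y(390, A)) = sqrt(557882 - 879) = sqrt(557003)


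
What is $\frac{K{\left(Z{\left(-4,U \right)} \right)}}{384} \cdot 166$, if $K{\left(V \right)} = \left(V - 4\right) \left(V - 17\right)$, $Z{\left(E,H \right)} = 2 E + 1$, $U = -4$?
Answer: $\frac{913}{8} \approx 114.13$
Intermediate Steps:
$Z{\left(E,H \right)} = 1 + 2 E$
$K{\left(V \right)} = \left(-17 + V\right) \left(-4 + V\right)$ ($K{\left(V \right)} = \left(-4 + V\right) \left(-17 + V\right) = \left(-17 + V\right) \left(-4 + V\right)$)
$\frac{K{\left(Z{\left(-4,U \right)} \right)}}{384} \cdot 166 = \frac{68 + \left(1 + 2 \left(-4\right)\right)^{2} - 21 \left(1 + 2 \left(-4\right)\right)}{384} \cdot 166 = \left(68 + \left(1 - 8\right)^{2} - 21 \left(1 - 8\right)\right) \frac{1}{384} \cdot 166 = \left(68 + \left(-7\right)^{2} - -147\right) \frac{1}{384} \cdot 166 = \left(68 + 49 + 147\right) \frac{1}{384} \cdot 166 = 264 \cdot \frac{1}{384} \cdot 166 = \frac{11}{16} \cdot 166 = \frac{913}{8}$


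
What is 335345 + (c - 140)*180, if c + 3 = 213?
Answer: 347945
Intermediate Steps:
c = 210 (c = -3 + 213 = 210)
335345 + (c - 140)*180 = 335345 + (210 - 140)*180 = 335345 + 70*180 = 335345 + 12600 = 347945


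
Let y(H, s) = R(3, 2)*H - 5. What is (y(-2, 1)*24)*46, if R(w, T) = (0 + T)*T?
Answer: -14352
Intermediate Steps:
R(w, T) = T² (R(w, T) = T*T = T²)
y(H, s) = -5 + 4*H (y(H, s) = 2²*H - 5 = 4*H - 5 = -5 + 4*H)
(y(-2, 1)*24)*46 = ((-5 + 4*(-2))*24)*46 = ((-5 - 8)*24)*46 = -13*24*46 = -312*46 = -14352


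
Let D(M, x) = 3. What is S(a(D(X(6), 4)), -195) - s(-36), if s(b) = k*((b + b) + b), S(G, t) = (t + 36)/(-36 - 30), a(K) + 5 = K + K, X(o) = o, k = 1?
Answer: 2429/22 ≈ 110.41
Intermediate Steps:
a(K) = -5 + 2*K (a(K) = -5 + (K + K) = -5 + 2*K)
S(G, t) = -6/11 - t/66 (S(G, t) = (36 + t)/(-66) = (36 + t)*(-1/66) = -6/11 - t/66)
s(b) = 3*b (s(b) = 1*((b + b) + b) = 1*(2*b + b) = 1*(3*b) = 3*b)
S(a(D(X(6), 4)), -195) - s(-36) = (-6/11 - 1/66*(-195)) - 3*(-36) = (-6/11 + 65/22) - 1*(-108) = 53/22 + 108 = 2429/22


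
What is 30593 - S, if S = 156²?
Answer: 6257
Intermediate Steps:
S = 24336
30593 - S = 30593 - 1*24336 = 30593 - 24336 = 6257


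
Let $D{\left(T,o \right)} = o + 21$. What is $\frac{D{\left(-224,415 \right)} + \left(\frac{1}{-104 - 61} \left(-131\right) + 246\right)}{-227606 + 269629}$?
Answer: $\frac{112661}{6933795} \approx 0.016248$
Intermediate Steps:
$D{\left(T,o \right)} = 21 + o$
$\frac{D{\left(-224,415 \right)} + \left(\frac{1}{-104 - 61} \left(-131\right) + 246\right)}{-227606 + 269629} = \frac{\left(21 + 415\right) + \left(\frac{1}{-104 - 61} \left(-131\right) + 246\right)}{-227606 + 269629} = \frac{436 + \left(\frac{1}{-165} \left(-131\right) + 246\right)}{42023} = \left(436 + \left(\left(- \frac{1}{165}\right) \left(-131\right) + 246\right)\right) \frac{1}{42023} = \left(436 + \left(\frac{131}{165} + 246\right)\right) \frac{1}{42023} = \left(436 + \frac{40721}{165}\right) \frac{1}{42023} = \frac{112661}{165} \cdot \frac{1}{42023} = \frac{112661}{6933795}$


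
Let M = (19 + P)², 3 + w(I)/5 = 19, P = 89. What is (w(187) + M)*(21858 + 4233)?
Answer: 306412704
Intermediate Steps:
w(I) = 80 (w(I) = -15 + 5*19 = -15 + 95 = 80)
M = 11664 (M = (19 + 89)² = 108² = 11664)
(w(187) + M)*(21858 + 4233) = (80 + 11664)*(21858 + 4233) = 11744*26091 = 306412704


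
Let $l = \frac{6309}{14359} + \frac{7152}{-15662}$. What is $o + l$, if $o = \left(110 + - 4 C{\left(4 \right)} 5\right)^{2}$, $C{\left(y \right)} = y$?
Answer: $\frac{101198854095}{112445329} \approx 899.98$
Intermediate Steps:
$o = 900$ ($o = \left(110 + \left(-4\right) 4 \cdot 5\right)^{2} = \left(110 - 80\right)^{2} = 30^{2} = 900$)
$l = - \frac{1942005}{112445329}$ ($l = 6309 \cdot \frac{1}{14359} + 7152 \left(- \frac{1}{15662}\right) = \frac{6309}{14359} - \frac{3576}{7831} = - \frac{1942005}{112445329} \approx -0.017271$)
$o + l = 900 - \frac{1942005}{112445329} = \frac{101198854095}{112445329}$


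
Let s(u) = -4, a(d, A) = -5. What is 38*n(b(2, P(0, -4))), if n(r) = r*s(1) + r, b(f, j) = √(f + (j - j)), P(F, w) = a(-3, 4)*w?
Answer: -114*√2 ≈ -161.22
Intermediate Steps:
P(F, w) = -5*w
b(f, j) = √f (b(f, j) = √(f + 0) = √f)
n(r) = -3*r (n(r) = r*(-4) + r = -4*r + r = -3*r)
38*n(b(2, P(0, -4))) = 38*(-3*√2) = -114*√2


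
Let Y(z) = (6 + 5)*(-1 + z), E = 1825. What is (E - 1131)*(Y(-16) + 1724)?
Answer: 1066678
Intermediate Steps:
Y(z) = -11 + 11*z (Y(z) = 11*(-1 + z) = -11 + 11*z)
(E - 1131)*(Y(-16) + 1724) = (1825 - 1131)*((-11 + 11*(-16)) + 1724) = 694*((-11 - 176) + 1724) = 694*(-187 + 1724) = 694*1537 = 1066678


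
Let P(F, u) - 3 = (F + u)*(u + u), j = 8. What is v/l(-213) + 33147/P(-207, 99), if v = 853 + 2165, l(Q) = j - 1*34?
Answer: -10898280/92651 ≈ -117.63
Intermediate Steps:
P(F, u) = 3 + 2*u*(F + u) (P(F, u) = 3 + (F + u)*(u + u) = 3 + (F + u)*(2*u) = 3 + 2*u*(F + u))
l(Q) = -26 (l(Q) = 8 - 1*34 = 8 - 34 = -26)
v = 3018
v/l(-213) + 33147/P(-207, 99) = 3018/(-26) + 33147/(3 + 2*99² + 2*(-207)*99) = 3018*(-1/26) + 33147/(3 + 2*9801 - 40986) = -1509/13 + 33147/(3 + 19602 - 40986) = -1509/13 + 33147/(-21381) = -1509/13 + 33147*(-1/21381) = -1509/13 - 11049/7127 = -10898280/92651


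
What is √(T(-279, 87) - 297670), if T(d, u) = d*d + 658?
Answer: I*√219171 ≈ 468.16*I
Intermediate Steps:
T(d, u) = 658 + d² (T(d, u) = d² + 658 = 658 + d²)
√(T(-279, 87) - 297670) = √((658 + (-279)²) - 297670) = √((658 + 77841) - 297670) = √(78499 - 297670) = √(-219171) = I*√219171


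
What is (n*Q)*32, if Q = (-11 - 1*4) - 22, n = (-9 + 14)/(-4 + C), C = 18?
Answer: -2960/7 ≈ -422.86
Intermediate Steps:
n = 5/14 (n = (-9 + 14)/(-4 + 18) = 5/14 ≈ 0.35714)
Q = -37 (Q = (-11 - 4) - 22 = -15 - 22 = -37)
(n*Q)*32 = ((5/14)*(-37))*32 = -185/14*32 = -2960/7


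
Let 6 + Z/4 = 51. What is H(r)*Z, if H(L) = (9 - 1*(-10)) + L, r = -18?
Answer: 180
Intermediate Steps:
H(L) = 19 + L (H(L) = (9 + 10) + L = 19 + L)
Z = 180 (Z = -24 + 4*51 = -24 + 204 = 180)
H(r)*Z = (19 - 18)*180 = 1*180 = 180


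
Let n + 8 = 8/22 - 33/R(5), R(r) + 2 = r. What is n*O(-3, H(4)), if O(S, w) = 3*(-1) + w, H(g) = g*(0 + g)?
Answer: -2665/11 ≈ -242.27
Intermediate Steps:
R(r) = -2 + r
H(g) = g² (H(g) = g*g = g²)
n = -205/11 (n = -8 + (8/22 - 33/(-2 + 5)) = -8 + (8*(1/22) - 33/3) = -8 + (4/11 - 33*⅓) = -8 + (4/11 - 11) = -8 - 117/11 = -205/11 ≈ -18.636)
O(S, w) = -3 + w
n*O(-3, H(4)) = -205*(-3 + 4²)/11 = -205*(-3 + 16)/11 = -205/11*13 = -2665/11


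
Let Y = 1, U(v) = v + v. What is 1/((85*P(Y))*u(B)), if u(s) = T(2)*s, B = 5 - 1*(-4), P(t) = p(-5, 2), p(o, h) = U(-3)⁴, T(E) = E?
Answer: 1/1982880 ≈ 5.0432e-7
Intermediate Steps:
U(v) = 2*v
p(o, h) = 1296 (p(o, h) = (2*(-3))⁴ = (-6)⁴ = 1296)
P(t) = 1296
B = 9 (B = 5 + 4 = 9)
u(s) = 2*s
1/((85*P(Y))*u(B)) = 1/((85*1296)*(2*9)) = 1/(110160*18) = 1/1982880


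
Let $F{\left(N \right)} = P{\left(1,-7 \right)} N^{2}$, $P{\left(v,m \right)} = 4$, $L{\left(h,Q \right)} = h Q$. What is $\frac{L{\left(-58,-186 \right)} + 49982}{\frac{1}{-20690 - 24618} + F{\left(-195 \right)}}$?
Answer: $\frac{2753367160}{6891346799} \approx 0.39954$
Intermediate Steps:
$L{\left(h,Q \right)} = Q h$
$F{\left(N \right)} = 4 N^{2}$
$\frac{L{\left(-58,-186 \right)} + 49982}{\frac{1}{-20690 - 24618} + F{\left(-195 \right)}} = \frac{\left(-186\right) \left(-58\right) + 49982}{\frac{1}{-20690 - 24618} + 4 \left(-195\right)^{2}} = \frac{10788 + 49982}{\frac{1}{-45308} + 4 \cdot 38025} = \frac{60770}{- \frac{1}{45308} + 152100} = \frac{60770}{\frac{6891346799}{45308}} = 60770 \cdot \frac{45308}{6891346799} = \frac{2753367160}{6891346799}$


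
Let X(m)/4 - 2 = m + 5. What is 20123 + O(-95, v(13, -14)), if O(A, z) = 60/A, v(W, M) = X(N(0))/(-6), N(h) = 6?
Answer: 382325/19 ≈ 20122.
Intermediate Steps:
X(m) = 28 + 4*m (X(m) = 8 + 4*(m + 5) = 8 + 4*(5 + m) = 8 + (20 + 4*m) = 28 + 4*m)
v(W, M) = -26/3 (v(W, M) = (28 + 4*6)/(-6) = (28 + 24)*(-⅙) = 52*(-⅙) = -26/3)
20123 + O(-95, v(13, -14)) = 20123 + 60/(-95) = 20123 + 60*(-1/95) = 20123 - 12/19 = 382325/19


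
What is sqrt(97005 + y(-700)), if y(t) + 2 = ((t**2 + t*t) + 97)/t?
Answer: sqrt(468454021)/70 ≈ 309.20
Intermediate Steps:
y(t) = -2 + (97 + 2*t**2)/t (y(t) = -2 + ((t**2 + t*t) + 97)/t = -2 + ((t**2 + t**2) + 97)/t = -2 + (2*t**2 + 97)/t = -2 + (97 + 2*t**2)/t)
sqrt(97005 + y(-700)) = sqrt(97005 + (-2 + 2*(-700) + 97/(-700))) = sqrt(97005 + (-2 - 1400 + 97*(-1/700))) = sqrt(97005 + (-2 - 1400 - 97/700)) = sqrt(97005 - 981497/700) = sqrt(66922003/700) = sqrt(468454021)/70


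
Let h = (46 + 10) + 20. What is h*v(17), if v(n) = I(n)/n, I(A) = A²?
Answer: 1292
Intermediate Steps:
h = 76 (h = 56 + 20 = 76)
v(n) = n (v(n) = n²/n = n)
h*v(17) = 76*17 = 1292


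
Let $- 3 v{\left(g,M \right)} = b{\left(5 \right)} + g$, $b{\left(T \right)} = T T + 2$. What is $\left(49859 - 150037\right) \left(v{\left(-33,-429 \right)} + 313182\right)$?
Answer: $-31374146752$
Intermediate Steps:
$b{\left(T \right)} = 2 + T^{2}$ ($b{\left(T \right)} = T^{2} + 2 = 2 + T^{2}$)
$v{\left(g,M \right)} = -9 - \frac{g}{3}$ ($v{\left(g,M \right)} = - \frac{\left(2 + 5^{2}\right) + g}{3} = - \frac{\left(2 + 25\right) + g}{3} = - \frac{27 + g}{3} = -9 - \frac{g}{3}$)
$\left(49859 - 150037\right) \left(v{\left(-33,-429 \right)} + 313182\right) = \left(49859 - 150037\right) \left(\left(-9 - -11\right) + 313182\right) = - 100178 \left(\left(-9 + 11\right) + 313182\right) = - 100178 \left(2 + 313182\right) = \left(-100178\right) 313184 = -31374146752$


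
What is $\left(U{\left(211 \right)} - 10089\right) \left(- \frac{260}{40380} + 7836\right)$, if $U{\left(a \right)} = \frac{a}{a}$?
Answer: $- \frac{159600946648}{2019} \approx -7.9049 \cdot 10^{7}$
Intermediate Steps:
$U{\left(a \right)} = 1$
$\left(U{\left(211 \right)} - 10089\right) \left(- \frac{260}{40380} + 7836\right) = \left(1 - 10089\right) \left(- \frac{260}{40380} + 7836\right) = \left(1 - 10089\right) \left(\left(-260\right) \frac{1}{40380} + 7836\right) = - 10088 \left(- \frac{13}{2019} + 7836\right) = \left(-10088\right) \frac{15820871}{2019} = - \frac{159600946648}{2019}$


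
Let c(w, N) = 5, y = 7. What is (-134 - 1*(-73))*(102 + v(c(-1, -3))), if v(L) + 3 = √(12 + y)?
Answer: -6039 - 61*√19 ≈ -6304.9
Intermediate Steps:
v(L) = -3 + √19 (v(L) = -3 + √(12 + 7) = -3 + √19)
(-134 - 1*(-73))*(102 + v(c(-1, -3))) = (-134 - 1*(-73))*(102 + (-3 + √19)) = (-134 + 73)*(99 + √19) = -61*(99 + √19) = -6039 - 61*√19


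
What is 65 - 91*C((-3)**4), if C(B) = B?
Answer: -7306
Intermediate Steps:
65 - 91*C((-3)**4) = 65 - 91*(-3)**4 = 65 - 91*81 = 65 - 7371 = -7306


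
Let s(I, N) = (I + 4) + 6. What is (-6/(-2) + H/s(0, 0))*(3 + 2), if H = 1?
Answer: 31/2 ≈ 15.500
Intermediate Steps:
s(I, N) = 10 + I (s(I, N) = (4 + I) + 6 = 10 + I)
(-6/(-2) + H/s(0, 0))*(3 + 2) = (-6/(-2) + 1/(10 + 0))*(3 + 2) = (-6*(-½) + 1/10)*5 = (3 + 1*(⅒))*5 = (3 + ⅒)*5 = (31/10)*5 = 31/2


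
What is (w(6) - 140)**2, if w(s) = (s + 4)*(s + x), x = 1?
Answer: 4900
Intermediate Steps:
w(s) = (1 + s)*(4 + s) (w(s) = (s + 4)*(s + 1) = (4 + s)*(1 + s) = (1 + s)*(4 + s))
(w(6) - 140)**2 = ((4 + 6**2 + 5*6) - 140)**2 = ((4 + 36 + 30) - 140)**2 = (70 - 140)**2 = (-70)**2 = 4900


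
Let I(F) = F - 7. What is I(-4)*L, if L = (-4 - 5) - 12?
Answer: 231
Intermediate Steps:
L = -21 (L = -9 - 12 = -21)
I(F) = -7 + F
I(-4)*L = (-7 - 4)*(-21) = -11*(-21) = 231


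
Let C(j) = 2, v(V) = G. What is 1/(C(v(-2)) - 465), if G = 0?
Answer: -1/463 ≈ -0.0021598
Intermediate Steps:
v(V) = 0
1/(C(v(-2)) - 465) = 1/(2 - 465) = 1/(-463) = -1/463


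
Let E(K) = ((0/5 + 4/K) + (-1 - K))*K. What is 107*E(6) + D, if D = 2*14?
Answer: -4038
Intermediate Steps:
D = 28
E(K) = K*(-1 - K + 4/K) (E(K) = ((0*(⅕) + 4/K) + (-1 - K))*K = ((0 + 4/K) + (-1 - K))*K = (4/K + (-1 - K))*K = (-1 - K + 4/K)*K = K*(-1 - K + 4/K))
107*E(6) + D = 107*(4 - 1*6 - 1*6²) + 28 = 107*(4 - 6 - 1*36) + 28 = 107*(4 - 6 - 36) + 28 = 107*(-38) + 28 = -4066 + 28 = -4038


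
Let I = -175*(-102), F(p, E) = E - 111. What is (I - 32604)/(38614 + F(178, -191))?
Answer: -7377/19156 ≈ -0.38510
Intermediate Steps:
F(p, E) = -111 + E
I = 17850
(I - 32604)/(38614 + F(178, -191)) = (17850 - 32604)/(38614 + (-111 - 191)) = -14754/(38614 - 302) = -14754/38312 = -14754*1/38312 = -7377/19156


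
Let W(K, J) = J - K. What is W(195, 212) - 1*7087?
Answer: -7070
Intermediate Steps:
W(195, 212) - 1*7087 = (212 - 1*195) - 1*7087 = (212 - 195) - 7087 = 17 - 7087 = -7070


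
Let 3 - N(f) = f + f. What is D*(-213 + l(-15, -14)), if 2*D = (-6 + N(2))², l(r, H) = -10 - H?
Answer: -10241/2 ≈ -5120.5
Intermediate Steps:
N(f) = 3 - 2*f (N(f) = 3 - (f + f) = 3 - 2*f)
D = 49/2 (D = (-6 + (3 - 2*2))²/2 = (-6 + (3 - 4))²/2 = (-6 - 1)²/2 = (½)*(-7)² = (½)*49 = 49/2 ≈ 24.500)
D*(-213 + l(-15, -14)) = 49*(-213 + (-10 - 1*(-14)))/2 = 49*(-213 + (-10 + 14))/2 = 49*(-213 + 4)/2 = (49/2)*(-209) = -10241/2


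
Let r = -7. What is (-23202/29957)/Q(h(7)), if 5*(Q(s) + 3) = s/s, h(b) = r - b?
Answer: 58005/209699 ≈ 0.27661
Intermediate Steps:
h(b) = -7 - b
Q(s) = -14/5 (Q(s) = -3 + (s/s)/5 = -3 + (⅕)*1 = -3 + ⅕ = -14/5)
(-23202/29957)/Q(h(7)) = (-23202/29957)/(-14/5) = -23202*1/29957*(-5/14) = -23202/29957*(-5/14) = 58005/209699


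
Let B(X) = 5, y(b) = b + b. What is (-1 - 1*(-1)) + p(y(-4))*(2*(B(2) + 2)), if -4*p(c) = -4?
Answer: 14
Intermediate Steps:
y(b) = 2*b
p(c) = 1 (p(c) = -¼*(-4) = 1)
(-1 - 1*(-1)) + p(y(-4))*(2*(B(2) + 2)) = (-1 - 1*(-1)) + 1*(2*(5 + 2)) = (-1 + 1) + 1*(2*7) = 0 + 1*14 = 0 + 14 = 14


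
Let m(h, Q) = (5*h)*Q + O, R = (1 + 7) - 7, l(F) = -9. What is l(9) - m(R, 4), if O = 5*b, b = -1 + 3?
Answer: -39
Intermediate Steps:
b = 2
O = 10 (O = 5*2 = 10)
R = 1 (R = 8 - 7 = 1)
m(h, Q) = 10 + 5*Q*h (m(h, Q) = (5*h)*Q + 10 = 5*Q*h + 10 = 10 + 5*Q*h)
l(9) - m(R, 4) = -9 - (10 + 5*4*1) = -9 - (10 + 20) = -9 - 1*30 = -9 - 30 = -39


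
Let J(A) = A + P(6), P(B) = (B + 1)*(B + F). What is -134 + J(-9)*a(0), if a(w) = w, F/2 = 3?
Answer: -134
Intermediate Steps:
F = 6 (F = 2*3 = 6)
P(B) = (1 + B)*(6 + B) (P(B) = (B + 1)*(B + 6) = (1 + B)*(6 + B))
J(A) = 84 + A (J(A) = A + (6 + 6² + 7*6) = A + (6 + 36 + 42) = A + 84 = 84 + A)
-134 + J(-9)*a(0) = -134 + (84 - 9)*0 = -134 + 75*0 = -134 + 0 = -134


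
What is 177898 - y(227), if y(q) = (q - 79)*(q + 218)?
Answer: 112038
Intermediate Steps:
y(q) = (-79 + q)*(218 + q)
177898 - y(227) = 177898 - (-17222 + 227² + 139*227) = 177898 - (-17222 + 51529 + 31553) = 177898 - 1*65860 = 177898 - 65860 = 112038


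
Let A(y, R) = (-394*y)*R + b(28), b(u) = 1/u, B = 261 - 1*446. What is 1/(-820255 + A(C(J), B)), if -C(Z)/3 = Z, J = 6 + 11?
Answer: -28/127054059 ≈ -2.2038e-7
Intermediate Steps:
J = 17
C(Z) = -3*Z
B = -185 (B = 261 - 446 = -185)
A(y, R) = 1/28 - 394*R*y (A(y, R) = (-394*y)*R + 1/28 = -394*R*y + 1/28 = 1/28 - 394*R*y)
1/(-820255 + A(C(J), B)) = 1/(-820255 + (1/28 - 394*(-185)*(-3*17))) = 1/(-820255 + (1/28 - 394*(-185)*(-51))) = 1/(-820255 + (1/28 - 3717390)) = 1/(-820255 - 104086919/28) = 1/(-127054059/28) = -28/127054059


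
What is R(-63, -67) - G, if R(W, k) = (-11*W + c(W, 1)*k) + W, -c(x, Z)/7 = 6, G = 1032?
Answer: 2412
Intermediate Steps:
c(x, Z) = -42 (c(x, Z) = -7*6 = -42)
R(W, k) = -42*k - 10*W (R(W, k) = (-11*W - 42*k) + W = (-42*k - 11*W) + W = -42*k - 10*W)
R(-63, -67) - G = (-42*(-67) - 10*(-63)) - 1*1032 = (2814 + 630) - 1032 = 3444 - 1032 = 2412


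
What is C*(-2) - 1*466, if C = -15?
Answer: -436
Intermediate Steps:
C*(-2) - 1*466 = -15*(-2) - 1*466 = 30 - 466 = -436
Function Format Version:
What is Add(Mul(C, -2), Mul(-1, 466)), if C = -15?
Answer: -436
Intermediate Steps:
Add(Mul(C, -2), Mul(-1, 466)) = Add(Mul(-15, -2), Mul(-1, 466)) = Add(30, -466) = -436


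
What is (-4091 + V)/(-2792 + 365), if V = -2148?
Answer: 6239/2427 ≈ 2.5707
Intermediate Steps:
(-4091 + V)/(-2792 + 365) = (-4091 - 2148)/(-2792 + 365) = -6239/(-2427) = -6239*(-1/2427) = 6239/2427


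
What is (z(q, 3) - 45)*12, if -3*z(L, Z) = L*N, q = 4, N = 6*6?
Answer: -1116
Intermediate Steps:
N = 36
z(L, Z) = -12*L (z(L, Z) = -L*36/3 = -12*L)
(z(q, 3) - 45)*12 = (-12*4 - 45)*12 = (-48 - 45)*12 = -93*12 = -1116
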